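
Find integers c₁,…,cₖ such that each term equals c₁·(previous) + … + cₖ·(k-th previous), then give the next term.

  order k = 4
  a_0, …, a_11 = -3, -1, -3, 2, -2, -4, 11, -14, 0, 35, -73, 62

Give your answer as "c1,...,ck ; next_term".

  a_4 = -2·2 + -2·-3 + 1·-1 + 1·-3 = -2
  a_5 = -2·-2 + -2·2 + 1·-3 + 1·-1 = -4
  a_6 = -2·-4 + -2·-2 + 1·2 + 1·-3 = 11
  a_7 = -2·11 + -2·-4 + 1·-2 + 1·2 = -14
  a_8 = -2·-14 + -2·11 + 1·-4 + 1·-2 = 0
  a_9 = -2·0 + -2·-14 + 1·11 + 1·-4 = 35
  a_10 = -2·35 + -2·0 + 1·-14 + 1·11 = -73
  a_11 = -2·-73 + -2·35 + 1·0 + 1·-14 = 62
  a_12 = -2·62 + -2·-73 + 1·35 + 1·0 = 57

-2,-2,1,1 ; 57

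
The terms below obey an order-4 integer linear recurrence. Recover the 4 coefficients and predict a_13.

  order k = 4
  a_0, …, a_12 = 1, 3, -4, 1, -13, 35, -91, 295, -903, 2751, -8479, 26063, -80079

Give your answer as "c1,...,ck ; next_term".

  a_4 = -3·1 + 0·-4 + -2·3 + -4·1 = -13
  a_5 = -3·-13 + 0·1 + -2·-4 + -4·3 = 35
  a_6 = -3·35 + 0·-13 + -2·1 + -4·-4 = -91
  a_7 = -3·-91 + 0·35 + -2·-13 + -4·1 = 295
  a_8 = -3·295 + 0·-91 + -2·35 + -4·-13 = -903
  a_9 = -3·-903 + 0·295 + -2·-91 + -4·35 = 2751
  a_10 = -3·2751 + 0·-903 + -2·295 + -4·-91 = -8479
  a_11 = -3·-8479 + 0·2751 + -2·-903 + -4·295 = 26063
  a_12 = -3·26063 + 0·-8479 + -2·2751 + -4·-903 = -80079
  a_13 = -3·-80079 + 0·26063 + -2·-8479 + -4·2751 = 246191

-3,0,-2,-4 ; 246191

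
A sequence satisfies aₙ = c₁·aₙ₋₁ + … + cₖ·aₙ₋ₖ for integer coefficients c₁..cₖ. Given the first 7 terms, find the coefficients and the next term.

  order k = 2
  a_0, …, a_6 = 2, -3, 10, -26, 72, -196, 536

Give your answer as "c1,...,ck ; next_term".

  a_2 = -2·-3 + 2·2 = 10
  a_3 = -2·10 + 2·-3 = -26
  a_4 = -2·-26 + 2·10 = 72
  a_5 = -2·72 + 2·-26 = -196
  a_6 = -2·-196 + 2·72 = 536
  a_7 = -2·536 + 2·-196 = -1464

-2,2 ; -1464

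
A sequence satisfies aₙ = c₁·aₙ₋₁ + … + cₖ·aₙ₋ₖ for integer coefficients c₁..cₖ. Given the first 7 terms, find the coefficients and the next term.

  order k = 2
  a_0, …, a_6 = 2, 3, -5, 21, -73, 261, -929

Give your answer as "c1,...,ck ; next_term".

-3,2 ; 3309

  a_2 = -3·3 + 2·2 = -5
  a_3 = -3·-5 + 2·3 = 21
  a_4 = -3·21 + 2·-5 = -73
  a_5 = -3·-73 + 2·21 = 261
  a_6 = -3·261 + 2·-73 = -929
  a_7 = -3·-929 + 2·261 = 3309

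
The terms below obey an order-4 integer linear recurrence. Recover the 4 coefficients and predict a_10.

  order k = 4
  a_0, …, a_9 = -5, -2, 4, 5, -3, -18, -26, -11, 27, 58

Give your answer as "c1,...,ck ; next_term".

  a_4 = 2·5 + -2·4 + 0·-2 + 1·-5 = -3
  a_5 = 2·-3 + -2·5 + 0·4 + 1·-2 = -18
  a_6 = 2·-18 + -2·-3 + 0·5 + 1·4 = -26
  a_7 = 2·-26 + -2·-18 + 0·-3 + 1·5 = -11
  a_8 = 2·-11 + -2·-26 + 0·-18 + 1·-3 = 27
  a_9 = 2·27 + -2·-11 + 0·-26 + 1·-18 = 58
  a_10 = 2·58 + -2·27 + 0·-11 + 1·-26 = 36

2,-2,0,1 ; 36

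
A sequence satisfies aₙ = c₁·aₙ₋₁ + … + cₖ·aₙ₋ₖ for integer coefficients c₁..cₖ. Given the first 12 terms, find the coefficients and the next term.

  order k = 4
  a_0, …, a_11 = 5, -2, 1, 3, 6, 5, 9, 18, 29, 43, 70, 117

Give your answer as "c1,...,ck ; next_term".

  a_4 = 1·3 + 0·1 + 1·-2 + 1·5 = 6
  a_5 = 1·6 + 0·3 + 1·1 + 1·-2 = 5
  a_6 = 1·5 + 0·6 + 1·3 + 1·1 = 9
  a_7 = 1·9 + 0·5 + 1·6 + 1·3 = 18
  a_8 = 1·18 + 0·9 + 1·5 + 1·6 = 29
  a_9 = 1·29 + 0·18 + 1·9 + 1·5 = 43
  a_10 = 1·43 + 0·29 + 1·18 + 1·9 = 70
  a_11 = 1·70 + 0·43 + 1·29 + 1·18 = 117
  a_12 = 1·117 + 0·70 + 1·43 + 1·29 = 189

1,0,1,1 ; 189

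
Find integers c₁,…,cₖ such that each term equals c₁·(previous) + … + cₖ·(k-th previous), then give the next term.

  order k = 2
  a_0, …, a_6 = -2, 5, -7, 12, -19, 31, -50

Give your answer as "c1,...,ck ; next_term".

  a_2 = -1·5 + 1·-2 = -7
  a_3 = -1·-7 + 1·5 = 12
  a_4 = -1·12 + 1·-7 = -19
  a_5 = -1·-19 + 1·12 = 31
  a_6 = -1·31 + 1·-19 = -50
  a_7 = -1·-50 + 1·31 = 81

-1,1 ; 81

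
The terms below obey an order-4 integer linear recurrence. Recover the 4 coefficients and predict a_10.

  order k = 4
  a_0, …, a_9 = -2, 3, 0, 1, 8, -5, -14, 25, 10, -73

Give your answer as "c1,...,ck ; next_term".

  a_4 = 0·1 + -2·0 + 2·3 + -1·-2 = 8
  a_5 = 0·8 + -2·1 + 2·0 + -1·3 = -5
  a_6 = 0·-5 + -2·8 + 2·1 + -1·0 = -14
  a_7 = 0·-14 + -2·-5 + 2·8 + -1·1 = 25
  a_8 = 0·25 + -2·-14 + 2·-5 + -1·8 = 10
  a_9 = 0·10 + -2·25 + 2·-14 + -1·-5 = -73
  a_10 = 0·-73 + -2·10 + 2·25 + -1·-14 = 44

0,-2,2,-1 ; 44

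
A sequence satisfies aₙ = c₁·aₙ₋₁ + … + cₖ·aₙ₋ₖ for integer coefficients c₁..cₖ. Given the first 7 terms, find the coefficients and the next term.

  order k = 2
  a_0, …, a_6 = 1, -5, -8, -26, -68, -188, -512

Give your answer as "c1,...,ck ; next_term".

2,2 ; -1400

  a_2 = 2·-5 + 2·1 = -8
  a_3 = 2·-8 + 2·-5 = -26
  a_4 = 2·-26 + 2·-8 = -68
  a_5 = 2·-68 + 2·-26 = -188
  a_6 = 2·-188 + 2·-68 = -512
  a_7 = 2·-512 + 2·-188 = -1400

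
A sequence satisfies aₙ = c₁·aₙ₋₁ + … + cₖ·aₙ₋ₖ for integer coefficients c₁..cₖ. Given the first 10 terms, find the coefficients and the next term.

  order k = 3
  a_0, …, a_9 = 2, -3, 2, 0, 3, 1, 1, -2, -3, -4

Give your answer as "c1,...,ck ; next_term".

  a_3 = 1·2 + 0·-3 + -1·2 = 0
  a_4 = 1·0 + 0·2 + -1·-3 = 3
  a_5 = 1·3 + 0·0 + -1·2 = 1
  a_6 = 1·1 + 0·3 + -1·0 = 1
  a_7 = 1·1 + 0·1 + -1·3 = -2
  a_8 = 1·-2 + 0·1 + -1·1 = -3
  a_9 = 1·-3 + 0·-2 + -1·1 = -4
  a_10 = 1·-4 + 0·-3 + -1·-2 = -2

1,0,-1 ; -2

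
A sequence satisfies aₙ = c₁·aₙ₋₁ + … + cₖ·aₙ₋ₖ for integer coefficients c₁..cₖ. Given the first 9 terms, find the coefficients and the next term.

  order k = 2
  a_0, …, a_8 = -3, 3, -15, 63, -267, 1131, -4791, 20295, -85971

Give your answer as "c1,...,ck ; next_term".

-4,1 ; 364179

  a_2 = -4·3 + 1·-3 = -15
  a_3 = -4·-15 + 1·3 = 63
  a_4 = -4·63 + 1·-15 = -267
  a_5 = -4·-267 + 1·63 = 1131
  a_6 = -4·1131 + 1·-267 = -4791
  a_7 = -4·-4791 + 1·1131 = 20295
  a_8 = -4·20295 + 1·-4791 = -85971
  a_9 = -4·-85971 + 1·20295 = 364179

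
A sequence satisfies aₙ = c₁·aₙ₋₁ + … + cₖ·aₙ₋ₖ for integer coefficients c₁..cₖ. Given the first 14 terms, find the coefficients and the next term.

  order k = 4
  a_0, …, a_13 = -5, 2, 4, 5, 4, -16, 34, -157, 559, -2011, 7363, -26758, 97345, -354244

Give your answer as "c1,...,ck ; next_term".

-3,2,-2,-3 ; 1288849

  a_4 = -3·5 + 2·4 + -2·2 + -3·-5 = 4
  a_5 = -3·4 + 2·5 + -2·4 + -3·2 = -16
  a_6 = -3·-16 + 2·4 + -2·5 + -3·4 = 34
  a_7 = -3·34 + 2·-16 + -2·4 + -3·5 = -157
  a_8 = -3·-157 + 2·34 + -2·-16 + -3·4 = 559
  a_9 = -3·559 + 2·-157 + -2·34 + -3·-16 = -2011
  a_10 = -3·-2011 + 2·559 + -2·-157 + -3·34 = 7363
  a_11 = -3·7363 + 2·-2011 + -2·559 + -3·-157 = -26758
  a_12 = -3·-26758 + 2·7363 + -2·-2011 + -3·559 = 97345
  a_13 = -3·97345 + 2·-26758 + -2·7363 + -3·-2011 = -354244
  a_14 = -3·-354244 + 2·97345 + -2·-26758 + -3·7363 = 1288849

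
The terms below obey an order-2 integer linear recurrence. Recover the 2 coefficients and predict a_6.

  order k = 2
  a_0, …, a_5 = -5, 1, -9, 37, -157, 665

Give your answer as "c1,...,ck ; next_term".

  a_2 = -4·1 + 1·-5 = -9
  a_3 = -4·-9 + 1·1 = 37
  a_4 = -4·37 + 1·-9 = -157
  a_5 = -4·-157 + 1·37 = 665
  a_6 = -4·665 + 1·-157 = -2817

-4,1 ; -2817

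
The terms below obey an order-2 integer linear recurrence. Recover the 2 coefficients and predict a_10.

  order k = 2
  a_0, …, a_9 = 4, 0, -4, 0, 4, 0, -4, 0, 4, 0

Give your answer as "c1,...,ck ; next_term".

  a_2 = 0·0 + -1·4 = -4
  a_3 = 0·-4 + -1·0 = 0
  a_4 = 0·0 + -1·-4 = 4
  a_5 = 0·4 + -1·0 = 0
  a_6 = 0·0 + -1·4 = -4
  a_7 = 0·-4 + -1·0 = 0
  a_8 = 0·0 + -1·-4 = 4
  a_9 = 0·4 + -1·0 = 0
  a_10 = 0·0 + -1·4 = -4

0,-1 ; -4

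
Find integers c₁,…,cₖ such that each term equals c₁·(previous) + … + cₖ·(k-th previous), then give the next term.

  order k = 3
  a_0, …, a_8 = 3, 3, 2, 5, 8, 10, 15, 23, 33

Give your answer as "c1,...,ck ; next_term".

  a_3 = 1·2 + 0·3 + 1·3 = 5
  a_4 = 1·5 + 0·2 + 1·3 = 8
  a_5 = 1·8 + 0·5 + 1·2 = 10
  a_6 = 1·10 + 0·8 + 1·5 = 15
  a_7 = 1·15 + 0·10 + 1·8 = 23
  a_8 = 1·23 + 0·15 + 1·10 = 33
  a_9 = 1·33 + 0·23 + 1·15 = 48

1,0,1 ; 48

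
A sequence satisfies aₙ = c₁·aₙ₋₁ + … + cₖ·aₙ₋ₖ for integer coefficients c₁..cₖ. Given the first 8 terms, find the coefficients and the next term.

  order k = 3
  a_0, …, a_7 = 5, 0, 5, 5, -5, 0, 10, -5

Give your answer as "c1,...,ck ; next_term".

0,-1,1 ; -10

  a_3 = 0·5 + -1·0 + 1·5 = 5
  a_4 = 0·5 + -1·5 + 1·0 = -5
  a_5 = 0·-5 + -1·5 + 1·5 = 0
  a_6 = 0·0 + -1·-5 + 1·5 = 10
  a_7 = 0·10 + -1·0 + 1·-5 = -5
  a_8 = 0·-5 + -1·10 + 1·0 = -10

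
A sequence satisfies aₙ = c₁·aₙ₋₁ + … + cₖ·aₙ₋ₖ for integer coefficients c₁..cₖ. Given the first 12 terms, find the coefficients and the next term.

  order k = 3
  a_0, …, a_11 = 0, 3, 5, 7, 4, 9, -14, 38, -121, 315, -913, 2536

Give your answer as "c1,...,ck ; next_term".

  a_3 = -1·5 + 4·3 + -3·0 = 7
  a_4 = -1·7 + 4·5 + -3·3 = 4
  a_5 = -1·4 + 4·7 + -3·5 = 9
  a_6 = -1·9 + 4·4 + -3·7 = -14
  a_7 = -1·-14 + 4·9 + -3·4 = 38
  a_8 = -1·38 + 4·-14 + -3·9 = -121
  a_9 = -1·-121 + 4·38 + -3·-14 = 315
  a_10 = -1·315 + 4·-121 + -3·38 = -913
  a_11 = -1·-913 + 4·315 + -3·-121 = 2536
  a_12 = -1·2536 + 4·-913 + -3·315 = -7133

-1,4,-3 ; -7133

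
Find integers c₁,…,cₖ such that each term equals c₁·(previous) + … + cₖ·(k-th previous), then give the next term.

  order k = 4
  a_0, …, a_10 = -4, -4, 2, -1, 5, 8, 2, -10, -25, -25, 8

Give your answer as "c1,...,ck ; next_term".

1,-1,-1,-1 ; 68

  a_4 = 1·-1 + -1·2 + -1·-4 + -1·-4 = 5
  a_5 = 1·5 + -1·-1 + -1·2 + -1·-4 = 8
  a_6 = 1·8 + -1·5 + -1·-1 + -1·2 = 2
  a_7 = 1·2 + -1·8 + -1·5 + -1·-1 = -10
  a_8 = 1·-10 + -1·2 + -1·8 + -1·5 = -25
  a_9 = 1·-25 + -1·-10 + -1·2 + -1·8 = -25
  a_10 = 1·-25 + -1·-25 + -1·-10 + -1·2 = 8
  a_11 = 1·8 + -1·-25 + -1·-25 + -1·-10 = 68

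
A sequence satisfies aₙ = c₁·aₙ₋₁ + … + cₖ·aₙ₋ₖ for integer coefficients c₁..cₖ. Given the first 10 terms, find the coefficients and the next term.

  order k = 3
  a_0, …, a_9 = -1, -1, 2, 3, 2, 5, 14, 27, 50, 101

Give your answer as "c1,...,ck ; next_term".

  a_3 = 2·2 + -1·-1 + 2·-1 = 3
  a_4 = 2·3 + -1·2 + 2·-1 = 2
  a_5 = 2·2 + -1·3 + 2·2 = 5
  a_6 = 2·5 + -1·2 + 2·3 = 14
  a_7 = 2·14 + -1·5 + 2·2 = 27
  a_8 = 2·27 + -1·14 + 2·5 = 50
  a_9 = 2·50 + -1·27 + 2·14 = 101
  a_10 = 2·101 + -1·50 + 2·27 = 206

2,-1,2 ; 206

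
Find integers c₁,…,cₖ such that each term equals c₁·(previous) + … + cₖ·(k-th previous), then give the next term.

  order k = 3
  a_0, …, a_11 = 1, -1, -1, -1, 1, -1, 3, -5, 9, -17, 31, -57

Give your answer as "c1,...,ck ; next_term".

  a_3 = -1·-1 + 1·-1 + -1·1 = -1
  a_4 = -1·-1 + 1·-1 + -1·-1 = 1
  a_5 = -1·1 + 1·-1 + -1·-1 = -1
  a_6 = -1·-1 + 1·1 + -1·-1 = 3
  a_7 = -1·3 + 1·-1 + -1·1 = -5
  a_8 = -1·-5 + 1·3 + -1·-1 = 9
  a_9 = -1·9 + 1·-5 + -1·3 = -17
  a_10 = -1·-17 + 1·9 + -1·-5 = 31
  a_11 = -1·31 + 1·-17 + -1·9 = -57
  a_12 = -1·-57 + 1·31 + -1·-17 = 105

-1,1,-1 ; 105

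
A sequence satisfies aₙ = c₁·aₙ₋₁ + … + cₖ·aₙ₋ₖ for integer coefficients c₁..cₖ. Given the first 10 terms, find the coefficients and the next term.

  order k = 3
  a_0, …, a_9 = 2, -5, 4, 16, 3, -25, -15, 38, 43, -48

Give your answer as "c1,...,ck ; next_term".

1,-2,1 ; -96

  a_3 = 1·4 + -2·-5 + 1·2 = 16
  a_4 = 1·16 + -2·4 + 1·-5 = 3
  a_5 = 1·3 + -2·16 + 1·4 = -25
  a_6 = 1·-25 + -2·3 + 1·16 = -15
  a_7 = 1·-15 + -2·-25 + 1·3 = 38
  a_8 = 1·38 + -2·-15 + 1·-25 = 43
  a_9 = 1·43 + -2·38 + 1·-15 = -48
  a_10 = 1·-48 + -2·43 + 1·38 = -96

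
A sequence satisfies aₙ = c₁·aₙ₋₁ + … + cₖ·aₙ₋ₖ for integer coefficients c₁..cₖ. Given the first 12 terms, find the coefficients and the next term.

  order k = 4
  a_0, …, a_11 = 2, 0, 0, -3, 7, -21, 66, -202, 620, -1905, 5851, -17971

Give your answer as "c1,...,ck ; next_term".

  a_4 = -3·-3 + 0·0 + -1·0 + -1·2 = 7
  a_5 = -3·7 + 0·-3 + -1·0 + -1·0 = -21
  a_6 = -3·-21 + 0·7 + -1·-3 + -1·0 = 66
  a_7 = -3·66 + 0·-21 + -1·7 + -1·-3 = -202
  a_8 = -3·-202 + 0·66 + -1·-21 + -1·7 = 620
  a_9 = -3·620 + 0·-202 + -1·66 + -1·-21 = -1905
  a_10 = -3·-1905 + 0·620 + -1·-202 + -1·66 = 5851
  a_11 = -3·5851 + 0·-1905 + -1·620 + -1·-202 = -17971
  a_12 = -3·-17971 + 0·5851 + -1·-1905 + -1·620 = 55198

-3,0,-1,-1 ; 55198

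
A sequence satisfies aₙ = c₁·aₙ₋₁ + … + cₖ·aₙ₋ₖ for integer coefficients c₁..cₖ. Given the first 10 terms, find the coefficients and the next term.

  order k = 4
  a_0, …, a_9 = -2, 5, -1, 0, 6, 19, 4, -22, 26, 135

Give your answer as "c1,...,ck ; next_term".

  a_4 = 1·0 + -2·-1 + 2·5 + 3·-2 = 6
  a_5 = 1·6 + -2·0 + 2·-1 + 3·5 = 19
  a_6 = 1·19 + -2·6 + 2·0 + 3·-1 = 4
  a_7 = 1·4 + -2·19 + 2·6 + 3·0 = -22
  a_8 = 1·-22 + -2·4 + 2·19 + 3·6 = 26
  a_9 = 1·26 + -2·-22 + 2·4 + 3·19 = 135
  a_10 = 1·135 + -2·26 + 2·-22 + 3·4 = 51

1,-2,2,3 ; 51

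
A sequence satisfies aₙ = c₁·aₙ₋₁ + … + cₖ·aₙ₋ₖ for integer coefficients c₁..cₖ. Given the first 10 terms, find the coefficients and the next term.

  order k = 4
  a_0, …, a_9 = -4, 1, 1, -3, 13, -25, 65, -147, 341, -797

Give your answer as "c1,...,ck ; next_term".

-1,3,-1,-2 ; 1837

  a_4 = -1·-3 + 3·1 + -1·1 + -2·-4 = 13
  a_5 = -1·13 + 3·-3 + -1·1 + -2·1 = -25
  a_6 = -1·-25 + 3·13 + -1·-3 + -2·1 = 65
  a_7 = -1·65 + 3·-25 + -1·13 + -2·-3 = -147
  a_8 = -1·-147 + 3·65 + -1·-25 + -2·13 = 341
  a_9 = -1·341 + 3·-147 + -1·65 + -2·-25 = -797
  a_10 = -1·-797 + 3·341 + -1·-147 + -2·65 = 1837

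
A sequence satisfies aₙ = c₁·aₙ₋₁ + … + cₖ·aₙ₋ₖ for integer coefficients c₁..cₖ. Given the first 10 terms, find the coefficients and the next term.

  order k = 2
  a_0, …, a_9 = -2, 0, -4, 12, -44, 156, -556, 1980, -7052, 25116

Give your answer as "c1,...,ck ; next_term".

  a_2 = -3·0 + 2·-2 = -4
  a_3 = -3·-4 + 2·0 = 12
  a_4 = -3·12 + 2·-4 = -44
  a_5 = -3·-44 + 2·12 = 156
  a_6 = -3·156 + 2·-44 = -556
  a_7 = -3·-556 + 2·156 = 1980
  a_8 = -3·1980 + 2·-556 = -7052
  a_9 = -3·-7052 + 2·1980 = 25116
  a_10 = -3·25116 + 2·-7052 = -89452

-3,2 ; -89452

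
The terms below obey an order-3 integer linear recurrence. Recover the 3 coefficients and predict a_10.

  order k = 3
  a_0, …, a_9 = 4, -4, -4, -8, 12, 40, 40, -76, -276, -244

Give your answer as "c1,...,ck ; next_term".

1,-2,-3 ; 536

  a_3 = 1·-4 + -2·-4 + -3·4 = -8
  a_4 = 1·-8 + -2·-4 + -3·-4 = 12
  a_5 = 1·12 + -2·-8 + -3·-4 = 40
  a_6 = 1·40 + -2·12 + -3·-8 = 40
  a_7 = 1·40 + -2·40 + -3·12 = -76
  a_8 = 1·-76 + -2·40 + -3·40 = -276
  a_9 = 1·-276 + -2·-76 + -3·40 = -244
  a_10 = 1·-244 + -2·-276 + -3·-76 = 536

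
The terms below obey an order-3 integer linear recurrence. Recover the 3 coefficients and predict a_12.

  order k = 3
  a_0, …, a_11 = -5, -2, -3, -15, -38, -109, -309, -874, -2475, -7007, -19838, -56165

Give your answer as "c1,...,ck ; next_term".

  a_3 = 2·-3 + 2·-2 + 1·-5 = -15
  a_4 = 2·-15 + 2·-3 + 1·-2 = -38
  a_5 = 2·-38 + 2·-15 + 1·-3 = -109
  a_6 = 2·-109 + 2·-38 + 1·-15 = -309
  a_7 = 2·-309 + 2·-109 + 1·-38 = -874
  a_8 = 2·-874 + 2·-309 + 1·-109 = -2475
  a_9 = 2·-2475 + 2·-874 + 1·-309 = -7007
  a_10 = 2·-7007 + 2·-2475 + 1·-874 = -19838
  a_11 = 2·-19838 + 2·-7007 + 1·-2475 = -56165
  a_12 = 2·-56165 + 2·-19838 + 1·-7007 = -159013

2,2,1 ; -159013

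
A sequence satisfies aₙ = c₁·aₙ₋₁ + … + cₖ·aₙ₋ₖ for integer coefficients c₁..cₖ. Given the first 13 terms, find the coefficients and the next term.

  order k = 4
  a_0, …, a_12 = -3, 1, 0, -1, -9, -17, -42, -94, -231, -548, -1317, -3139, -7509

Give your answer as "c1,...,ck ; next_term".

  a_4 = 2·-1 + 1·0 + -1·1 + 2·-3 = -9
  a_5 = 2·-9 + 1·-1 + -1·0 + 2·1 = -17
  a_6 = 2·-17 + 1·-9 + -1·-1 + 2·0 = -42
  a_7 = 2·-42 + 1·-17 + -1·-9 + 2·-1 = -94
  a_8 = 2·-94 + 1·-42 + -1·-17 + 2·-9 = -231
  a_9 = 2·-231 + 1·-94 + -1·-42 + 2·-17 = -548
  a_10 = 2·-548 + 1·-231 + -1·-94 + 2·-42 = -1317
  a_11 = 2·-1317 + 1·-548 + -1·-231 + 2·-94 = -3139
  a_12 = 2·-3139 + 1·-1317 + -1·-548 + 2·-231 = -7509
  a_13 = 2·-7509 + 1·-3139 + -1·-1317 + 2·-548 = -17936

2,1,-1,2 ; -17936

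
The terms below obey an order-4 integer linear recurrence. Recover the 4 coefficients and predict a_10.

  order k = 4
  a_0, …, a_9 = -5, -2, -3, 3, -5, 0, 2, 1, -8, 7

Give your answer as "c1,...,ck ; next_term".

-1,-1,0,1 ; 3

  a_4 = -1·3 + -1·-3 + 0·-2 + 1·-5 = -5
  a_5 = -1·-5 + -1·3 + 0·-3 + 1·-2 = 0
  a_6 = -1·0 + -1·-5 + 0·3 + 1·-3 = 2
  a_7 = -1·2 + -1·0 + 0·-5 + 1·3 = 1
  a_8 = -1·1 + -1·2 + 0·0 + 1·-5 = -8
  a_9 = -1·-8 + -1·1 + 0·2 + 1·0 = 7
  a_10 = -1·7 + -1·-8 + 0·1 + 1·2 = 3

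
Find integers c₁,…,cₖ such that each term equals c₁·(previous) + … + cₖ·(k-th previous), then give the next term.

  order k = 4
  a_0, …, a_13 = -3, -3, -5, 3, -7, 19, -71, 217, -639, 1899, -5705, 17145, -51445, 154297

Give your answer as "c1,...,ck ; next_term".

  a_4 = -3·3 + -1·-5 + -2·-3 + 3·-3 = -7
  a_5 = -3·-7 + -1·3 + -2·-5 + 3·-3 = 19
  a_6 = -3·19 + -1·-7 + -2·3 + 3·-5 = -71
  a_7 = -3·-71 + -1·19 + -2·-7 + 3·3 = 217
  a_8 = -3·217 + -1·-71 + -2·19 + 3·-7 = -639
  a_9 = -3·-639 + -1·217 + -2·-71 + 3·19 = 1899
  a_10 = -3·1899 + -1·-639 + -2·217 + 3·-71 = -5705
  a_11 = -3·-5705 + -1·1899 + -2·-639 + 3·217 = 17145
  a_12 = -3·17145 + -1·-5705 + -2·1899 + 3·-639 = -51445
  a_13 = -3·-51445 + -1·17145 + -2·-5705 + 3·1899 = 154297
  a_14 = -3·154297 + -1·-51445 + -2·17145 + 3·-5705 = -462851

-3,-1,-2,3 ; -462851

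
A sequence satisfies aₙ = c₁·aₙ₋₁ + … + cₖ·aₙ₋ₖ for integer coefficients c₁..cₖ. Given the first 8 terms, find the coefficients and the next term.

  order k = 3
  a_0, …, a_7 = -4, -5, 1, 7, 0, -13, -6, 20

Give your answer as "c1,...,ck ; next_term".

  a_3 = 1·1 + -2·-5 + 1·-4 = 7
  a_4 = 1·7 + -2·1 + 1·-5 = 0
  a_5 = 1·0 + -2·7 + 1·1 = -13
  a_6 = 1·-13 + -2·0 + 1·7 = -6
  a_7 = 1·-6 + -2·-13 + 1·0 = 20
  a_8 = 1·20 + -2·-6 + 1·-13 = 19

1,-2,1 ; 19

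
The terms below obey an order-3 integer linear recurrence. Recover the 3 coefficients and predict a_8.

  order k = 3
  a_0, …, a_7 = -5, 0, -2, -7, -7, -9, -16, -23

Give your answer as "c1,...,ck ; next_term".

1,0,1 ; -32

  a_3 = 1·-2 + 0·0 + 1·-5 = -7
  a_4 = 1·-7 + 0·-2 + 1·0 = -7
  a_5 = 1·-7 + 0·-7 + 1·-2 = -9
  a_6 = 1·-9 + 0·-7 + 1·-7 = -16
  a_7 = 1·-16 + 0·-9 + 1·-7 = -23
  a_8 = 1·-23 + 0·-16 + 1·-9 = -32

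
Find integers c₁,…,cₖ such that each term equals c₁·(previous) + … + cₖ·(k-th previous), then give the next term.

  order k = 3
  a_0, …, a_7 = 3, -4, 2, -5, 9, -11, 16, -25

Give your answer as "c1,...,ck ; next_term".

  a_3 = -1·2 + 0·-4 + -1·3 = -5
  a_4 = -1·-5 + 0·2 + -1·-4 = 9
  a_5 = -1·9 + 0·-5 + -1·2 = -11
  a_6 = -1·-11 + 0·9 + -1·-5 = 16
  a_7 = -1·16 + 0·-11 + -1·9 = -25
  a_8 = -1·-25 + 0·16 + -1·-11 = 36

-1,0,-1 ; 36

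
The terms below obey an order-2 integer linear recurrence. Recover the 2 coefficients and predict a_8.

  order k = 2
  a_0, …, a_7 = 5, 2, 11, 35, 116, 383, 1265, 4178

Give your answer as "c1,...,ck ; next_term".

3,1 ; 13799

  a_2 = 3·2 + 1·5 = 11
  a_3 = 3·11 + 1·2 = 35
  a_4 = 3·35 + 1·11 = 116
  a_5 = 3·116 + 1·35 = 383
  a_6 = 3·383 + 1·116 = 1265
  a_7 = 3·1265 + 1·383 = 4178
  a_8 = 3·4178 + 1·1265 = 13799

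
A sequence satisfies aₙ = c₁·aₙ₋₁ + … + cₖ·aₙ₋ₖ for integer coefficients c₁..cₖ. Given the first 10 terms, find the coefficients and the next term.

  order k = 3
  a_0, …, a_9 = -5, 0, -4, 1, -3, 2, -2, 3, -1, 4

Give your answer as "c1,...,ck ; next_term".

  a_3 = 1·-4 + 1·0 + -1·-5 = 1
  a_4 = 1·1 + 1·-4 + -1·0 = -3
  a_5 = 1·-3 + 1·1 + -1·-4 = 2
  a_6 = 1·2 + 1·-3 + -1·1 = -2
  a_7 = 1·-2 + 1·2 + -1·-3 = 3
  a_8 = 1·3 + 1·-2 + -1·2 = -1
  a_9 = 1·-1 + 1·3 + -1·-2 = 4
  a_10 = 1·4 + 1·-1 + -1·3 = 0

1,1,-1 ; 0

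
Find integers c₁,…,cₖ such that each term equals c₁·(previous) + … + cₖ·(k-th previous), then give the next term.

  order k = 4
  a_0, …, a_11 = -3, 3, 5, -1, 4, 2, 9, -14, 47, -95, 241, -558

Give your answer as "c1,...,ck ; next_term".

  a_4 = -2·-1 + 1·5 + 1·3 + 2·-3 = 4
  a_5 = -2·4 + 1·-1 + 1·5 + 2·3 = 2
  a_6 = -2·2 + 1·4 + 1·-1 + 2·5 = 9
  a_7 = -2·9 + 1·2 + 1·4 + 2·-1 = -14
  a_8 = -2·-14 + 1·9 + 1·2 + 2·4 = 47
  a_9 = -2·47 + 1·-14 + 1·9 + 2·2 = -95
  a_10 = -2·-95 + 1·47 + 1·-14 + 2·9 = 241
  a_11 = -2·241 + 1·-95 + 1·47 + 2·-14 = -558
  a_12 = -2·-558 + 1·241 + 1·-95 + 2·47 = 1356

-2,1,1,2 ; 1356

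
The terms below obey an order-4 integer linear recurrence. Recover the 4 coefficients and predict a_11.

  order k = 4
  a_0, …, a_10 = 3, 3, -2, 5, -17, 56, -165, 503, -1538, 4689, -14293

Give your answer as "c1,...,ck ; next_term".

-2,2,-3,2 ; 43584

  a_4 = -2·5 + 2·-2 + -3·3 + 2·3 = -17
  a_5 = -2·-17 + 2·5 + -3·-2 + 2·3 = 56
  a_6 = -2·56 + 2·-17 + -3·5 + 2·-2 = -165
  a_7 = -2·-165 + 2·56 + -3·-17 + 2·5 = 503
  a_8 = -2·503 + 2·-165 + -3·56 + 2·-17 = -1538
  a_9 = -2·-1538 + 2·503 + -3·-165 + 2·56 = 4689
  a_10 = -2·4689 + 2·-1538 + -3·503 + 2·-165 = -14293
  a_11 = -2·-14293 + 2·4689 + -3·-1538 + 2·503 = 43584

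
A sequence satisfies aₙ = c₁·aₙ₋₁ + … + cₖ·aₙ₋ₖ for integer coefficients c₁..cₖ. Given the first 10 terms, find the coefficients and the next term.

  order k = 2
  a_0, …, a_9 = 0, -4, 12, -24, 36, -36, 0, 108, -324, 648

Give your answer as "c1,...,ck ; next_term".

-3,-3 ; -972

  a_2 = -3·-4 + -3·0 = 12
  a_3 = -3·12 + -3·-4 = -24
  a_4 = -3·-24 + -3·12 = 36
  a_5 = -3·36 + -3·-24 = -36
  a_6 = -3·-36 + -3·36 = 0
  a_7 = -3·0 + -3·-36 = 108
  a_8 = -3·108 + -3·0 = -324
  a_9 = -3·-324 + -3·108 = 648
  a_10 = -3·648 + -3·-324 = -972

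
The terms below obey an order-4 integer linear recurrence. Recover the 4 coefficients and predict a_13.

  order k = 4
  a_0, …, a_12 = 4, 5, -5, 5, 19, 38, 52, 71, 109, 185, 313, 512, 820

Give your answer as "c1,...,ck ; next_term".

2,-1,0,1 ; 1313

  a_4 = 2·5 + -1·-5 + 0·5 + 1·4 = 19
  a_5 = 2·19 + -1·5 + 0·-5 + 1·5 = 38
  a_6 = 2·38 + -1·19 + 0·5 + 1·-5 = 52
  a_7 = 2·52 + -1·38 + 0·19 + 1·5 = 71
  a_8 = 2·71 + -1·52 + 0·38 + 1·19 = 109
  a_9 = 2·109 + -1·71 + 0·52 + 1·38 = 185
  a_10 = 2·185 + -1·109 + 0·71 + 1·52 = 313
  a_11 = 2·313 + -1·185 + 0·109 + 1·71 = 512
  a_12 = 2·512 + -1·313 + 0·185 + 1·109 = 820
  a_13 = 2·820 + -1·512 + 0·313 + 1·185 = 1313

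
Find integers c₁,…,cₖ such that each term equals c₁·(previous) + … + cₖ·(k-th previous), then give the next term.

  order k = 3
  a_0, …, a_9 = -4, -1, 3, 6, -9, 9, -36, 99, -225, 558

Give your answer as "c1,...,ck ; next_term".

-2,0,-3 ; -1413

  a_3 = -2·3 + 0·-1 + -3·-4 = 6
  a_4 = -2·6 + 0·3 + -3·-1 = -9
  a_5 = -2·-9 + 0·6 + -3·3 = 9
  a_6 = -2·9 + 0·-9 + -3·6 = -36
  a_7 = -2·-36 + 0·9 + -3·-9 = 99
  a_8 = -2·99 + 0·-36 + -3·9 = -225
  a_9 = -2·-225 + 0·99 + -3·-36 = 558
  a_10 = -2·558 + 0·-225 + -3·99 = -1413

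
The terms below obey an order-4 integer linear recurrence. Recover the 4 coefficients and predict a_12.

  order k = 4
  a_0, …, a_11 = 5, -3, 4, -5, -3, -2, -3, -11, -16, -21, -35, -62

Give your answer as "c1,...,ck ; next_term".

1,0,1,1 ; -99

  a_4 = 1·-5 + 0·4 + 1·-3 + 1·5 = -3
  a_5 = 1·-3 + 0·-5 + 1·4 + 1·-3 = -2
  a_6 = 1·-2 + 0·-3 + 1·-5 + 1·4 = -3
  a_7 = 1·-3 + 0·-2 + 1·-3 + 1·-5 = -11
  a_8 = 1·-11 + 0·-3 + 1·-2 + 1·-3 = -16
  a_9 = 1·-16 + 0·-11 + 1·-3 + 1·-2 = -21
  a_10 = 1·-21 + 0·-16 + 1·-11 + 1·-3 = -35
  a_11 = 1·-35 + 0·-21 + 1·-16 + 1·-11 = -62
  a_12 = 1·-62 + 0·-35 + 1·-21 + 1·-16 = -99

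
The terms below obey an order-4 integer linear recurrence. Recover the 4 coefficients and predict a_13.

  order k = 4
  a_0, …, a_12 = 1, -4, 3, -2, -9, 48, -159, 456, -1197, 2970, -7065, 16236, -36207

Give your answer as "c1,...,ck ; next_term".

  a_4 = -3·-2 + 0·3 + 3·-4 + -3·1 = -9
  a_5 = -3·-9 + 0·-2 + 3·3 + -3·-4 = 48
  a_6 = -3·48 + 0·-9 + 3·-2 + -3·3 = -159
  a_7 = -3·-159 + 0·48 + 3·-9 + -3·-2 = 456
  a_8 = -3·456 + 0·-159 + 3·48 + -3·-9 = -1197
  a_9 = -3·-1197 + 0·456 + 3·-159 + -3·48 = 2970
  a_10 = -3·2970 + 0·-1197 + 3·456 + -3·-159 = -7065
  a_11 = -3·-7065 + 0·2970 + 3·-1197 + -3·456 = 16236
  a_12 = -3·16236 + 0·-7065 + 3·2970 + -3·-1197 = -36207
  a_13 = -3·-36207 + 0·16236 + 3·-7065 + -3·2970 = 78516

-3,0,3,-3 ; 78516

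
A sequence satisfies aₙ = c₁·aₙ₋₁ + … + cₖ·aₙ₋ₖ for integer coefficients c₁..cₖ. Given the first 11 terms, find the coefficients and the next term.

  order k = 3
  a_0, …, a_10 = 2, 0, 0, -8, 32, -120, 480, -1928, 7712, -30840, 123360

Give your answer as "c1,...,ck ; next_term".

-4,-1,-4 ; -493448

  a_3 = -4·0 + -1·0 + -4·2 = -8
  a_4 = -4·-8 + -1·0 + -4·0 = 32
  a_5 = -4·32 + -1·-8 + -4·0 = -120
  a_6 = -4·-120 + -1·32 + -4·-8 = 480
  a_7 = -4·480 + -1·-120 + -4·32 = -1928
  a_8 = -4·-1928 + -1·480 + -4·-120 = 7712
  a_9 = -4·7712 + -1·-1928 + -4·480 = -30840
  a_10 = -4·-30840 + -1·7712 + -4·-1928 = 123360
  a_11 = -4·123360 + -1·-30840 + -4·7712 = -493448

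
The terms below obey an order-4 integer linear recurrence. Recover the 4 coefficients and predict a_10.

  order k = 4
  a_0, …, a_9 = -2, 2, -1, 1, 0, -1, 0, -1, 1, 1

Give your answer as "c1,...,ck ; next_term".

  a_4 = 0·1 + 0·-1 + -1·2 + -1·-2 = 0
  a_5 = 0·0 + 0·1 + -1·-1 + -1·2 = -1
  a_6 = 0·-1 + 0·0 + -1·1 + -1·-1 = 0
  a_7 = 0·0 + 0·-1 + -1·0 + -1·1 = -1
  a_8 = 0·-1 + 0·0 + -1·-1 + -1·0 = 1
  a_9 = 0·1 + 0·-1 + -1·0 + -1·-1 = 1
  a_10 = 0·1 + 0·1 + -1·-1 + -1·0 = 1

0,0,-1,-1 ; 1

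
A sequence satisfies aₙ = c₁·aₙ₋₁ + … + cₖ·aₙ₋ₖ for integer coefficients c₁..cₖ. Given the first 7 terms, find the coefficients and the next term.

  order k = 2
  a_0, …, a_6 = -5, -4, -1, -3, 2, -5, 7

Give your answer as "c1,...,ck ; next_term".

-1,1 ; -12

  a_2 = -1·-4 + 1·-5 = -1
  a_3 = -1·-1 + 1·-4 = -3
  a_4 = -1·-3 + 1·-1 = 2
  a_5 = -1·2 + 1·-3 = -5
  a_6 = -1·-5 + 1·2 = 7
  a_7 = -1·7 + 1·-5 = -12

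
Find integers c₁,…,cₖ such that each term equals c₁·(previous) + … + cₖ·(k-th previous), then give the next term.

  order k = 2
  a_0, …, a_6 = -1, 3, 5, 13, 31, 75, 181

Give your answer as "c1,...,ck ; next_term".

  a_2 = 2·3 + 1·-1 = 5
  a_3 = 2·5 + 1·3 = 13
  a_4 = 2·13 + 1·5 = 31
  a_5 = 2·31 + 1·13 = 75
  a_6 = 2·75 + 1·31 = 181
  a_7 = 2·181 + 1·75 = 437

2,1 ; 437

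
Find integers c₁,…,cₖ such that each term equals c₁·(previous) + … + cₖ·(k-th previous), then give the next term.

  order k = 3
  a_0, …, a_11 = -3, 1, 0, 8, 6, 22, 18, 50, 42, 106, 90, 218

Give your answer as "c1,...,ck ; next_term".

1,2,-2 ; 186

  a_3 = 1·0 + 2·1 + -2·-3 = 8
  a_4 = 1·8 + 2·0 + -2·1 = 6
  a_5 = 1·6 + 2·8 + -2·0 = 22
  a_6 = 1·22 + 2·6 + -2·8 = 18
  a_7 = 1·18 + 2·22 + -2·6 = 50
  a_8 = 1·50 + 2·18 + -2·22 = 42
  a_9 = 1·42 + 2·50 + -2·18 = 106
  a_10 = 1·106 + 2·42 + -2·50 = 90
  a_11 = 1·90 + 2·106 + -2·42 = 218
  a_12 = 1·218 + 2·90 + -2·106 = 186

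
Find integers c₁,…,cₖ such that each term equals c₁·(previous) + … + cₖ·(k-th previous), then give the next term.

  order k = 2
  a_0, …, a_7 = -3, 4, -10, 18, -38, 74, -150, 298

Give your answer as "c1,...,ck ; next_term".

  a_2 = -1·4 + 2·-3 = -10
  a_3 = -1·-10 + 2·4 = 18
  a_4 = -1·18 + 2·-10 = -38
  a_5 = -1·-38 + 2·18 = 74
  a_6 = -1·74 + 2·-38 = -150
  a_7 = -1·-150 + 2·74 = 298
  a_8 = -1·298 + 2·-150 = -598

-1,2 ; -598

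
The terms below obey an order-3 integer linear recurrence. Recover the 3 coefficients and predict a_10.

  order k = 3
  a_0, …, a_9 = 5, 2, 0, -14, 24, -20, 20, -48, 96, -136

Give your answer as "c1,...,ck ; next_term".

  a_3 = -2·0 + -2·2 + -2·5 = -14
  a_4 = -2·-14 + -2·0 + -2·2 = 24
  a_5 = -2·24 + -2·-14 + -2·0 = -20
  a_6 = -2·-20 + -2·24 + -2·-14 = 20
  a_7 = -2·20 + -2·-20 + -2·24 = -48
  a_8 = -2·-48 + -2·20 + -2·-20 = 96
  a_9 = -2·96 + -2·-48 + -2·20 = -136
  a_10 = -2·-136 + -2·96 + -2·-48 = 176

-2,-2,-2 ; 176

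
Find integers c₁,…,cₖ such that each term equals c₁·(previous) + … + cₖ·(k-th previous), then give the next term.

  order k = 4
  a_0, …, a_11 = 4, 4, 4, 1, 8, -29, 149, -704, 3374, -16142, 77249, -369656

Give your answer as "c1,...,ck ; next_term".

-4,3,-3,3 ; 1768919

  a_4 = -4·1 + 3·4 + -3·4 + 3·4 = 8
  a_5 = -4·8 + 3·1 + -3·4 + 3·4 = -29
  a_6 = -4·-29 + 3·8 + -3·1 + 3·4 = 149
  a_7 = -4·149 + 3·-29 + -3·8 + 3·1 = -704
  a_8 = -4·-704 + 3·149 + -3·-29 + 3·8 = 3374
  a_9 = -4·3374 + 3·-704 + -3·149 + 3·-29 = -16142
  a_10 = -4·-16142 + 3·3374 + -3·-704 + 3·149 = 77249
  a_11 = -4·77249 + 3·-16142 + -3·3374 + 3·-704 = -369656
  a_12 = -4·-369656 + 3·77249 + -3·-16142 + 3·3374 = 1768919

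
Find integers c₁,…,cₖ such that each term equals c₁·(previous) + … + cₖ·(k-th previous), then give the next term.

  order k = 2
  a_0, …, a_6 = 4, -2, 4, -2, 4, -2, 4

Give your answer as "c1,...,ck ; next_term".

  a_2 = 0·-2 + 1·4 = 4
  a_3 = 0·4 + 1·-2 = -2
  a_4 = 0·-2 + 1·4 = 4
  a_5 = 0·4 + 1·-2 = -2
  a_6 = 0·-2 + 1·4 = 4
  a_7 = 0·4 + 1·-2 = -2

0,1 ; -2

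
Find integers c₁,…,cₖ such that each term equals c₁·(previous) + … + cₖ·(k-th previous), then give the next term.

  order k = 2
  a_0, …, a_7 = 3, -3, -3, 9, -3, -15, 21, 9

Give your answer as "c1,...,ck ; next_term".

  a_2 = -1·-3 + -2·3 = -3
  a_3 = -1·-3 + -2·-3 = 9
  a_4 = -1·9 + -2·-3 = -3
  a_5 = -1·-3 + -2·9 = -15
  a_6 = -1·-15 + -2·-3 = 21
  a_7 = -1·21 + -2·-15 = 9
  a_8 = -1·9 + -2·21 = -51

-1,-2 ; -51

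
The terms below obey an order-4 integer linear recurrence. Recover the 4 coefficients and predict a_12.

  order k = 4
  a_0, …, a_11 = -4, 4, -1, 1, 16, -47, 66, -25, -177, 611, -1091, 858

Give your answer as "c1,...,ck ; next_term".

  a_4 = -2·1 + -2·-1 + 1·4 + -3·-4 = 16
  a_5 = -2·16 + -2·1 + 1·-1 + -3·4 = -47
  a_6 = -2·-47 + -2·16 + 1·1 + -3·-1 = 66
  a_7 = -2·66 + -2·-47 + 1·16 + -3·1 = -25
  a_8 = -2·-25 + -2·66 + 1·-47 + -3·16 = -177
  a_9 = -2·-177 + -2·-25 + 1·66 + -3·-47 = 611
  a_10 = -2·611 + -2·-177 + 1·-25 + -3·66 = -1091
  a_11 = -2·-1091 + -2·611 + 1·-177 + -3·-25 = 858
  a_12 = -2·858 + -2·-1091 + 1·611 + -3·-177 = 1608

-2,-2,1,-3 ; 1608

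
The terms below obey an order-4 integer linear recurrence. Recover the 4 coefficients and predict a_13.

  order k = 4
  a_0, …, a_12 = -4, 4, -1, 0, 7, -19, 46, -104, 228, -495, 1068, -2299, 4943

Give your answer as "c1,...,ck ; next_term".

-2,1,1,-1 ; -10622

  a_4 = -2·0 + 1·-1 + 1·4 + -1·-4 = 7
  a_5 = -2·7 + 1·0 + 1·-1 + -1·4 = -19
  a_6 = -2·-19 + 1·7 + 1·0 + -1·-1 = 46
  a_7 = -2·46 + 1·-19 + 1·7 + -1·0 = -104
  a_8 = -2·-104 + 1·46 + 1·-19 + -1·7 = 228
  a_9 = -2·228 + 1·-104 + 1·46 + -1·-19 = -495
  a_10 = -2·-495 + 1·228 + 1·-104 + -1·46 = 1068
  a_11 = -2·1068 + 1·-495 + 1·228 + -1·-104 = -2299
  a_12 = -2·-2299 + 1·1068 + 1·-495 + -1·228 = 4943
  a_13 = -2·4943 + 1·-2299 + 1·1068 + -1·-495 = -10622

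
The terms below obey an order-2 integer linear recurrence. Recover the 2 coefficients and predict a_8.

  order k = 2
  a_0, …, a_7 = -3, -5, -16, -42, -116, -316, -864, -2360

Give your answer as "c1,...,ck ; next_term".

  a_2 = 2·-5 + 2·-3 = -16
  a_3 = 2·-16 + 2·-5 = -42
  a_4 = 2·-42 + 2·-16 = -116
  a_5 = 2·-116 + 2·-42 = -316
  a_6 = 2·-316 + 2·-116 = -864
  a_7 = 2·-864 + 2·-316 = -2360
  a_8 = 2·-2360 + 2·-864 = -6448

2,2 ; -6448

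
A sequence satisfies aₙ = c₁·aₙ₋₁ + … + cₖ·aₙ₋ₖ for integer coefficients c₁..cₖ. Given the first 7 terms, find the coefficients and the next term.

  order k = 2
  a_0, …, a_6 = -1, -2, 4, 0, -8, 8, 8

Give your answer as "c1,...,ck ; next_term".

-1,-2 ; -24

  a_2 = -1·-2 + -2·-1 = 4
  a_3 = -1·4 + -2·-2 = 0
  a_4 = -1·0 + -2·4 = -8
  a_5 = -1·-8 + -2·0 = 8
  a_6 = -1·8 + -2·-8 = 8
  a_7 = -1·8 + -2·8 = -24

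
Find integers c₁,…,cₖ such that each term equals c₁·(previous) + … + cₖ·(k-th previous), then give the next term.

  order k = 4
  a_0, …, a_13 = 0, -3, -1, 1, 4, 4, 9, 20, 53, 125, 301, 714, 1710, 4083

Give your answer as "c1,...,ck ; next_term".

2,1,-1,2 ; 9764

  a_4 = 2·1 + 1·-1 + -1·-3 + 2·0 = 4
  a_5 = 2·4 + 1·1 + -1·-1 + 2·-3 = 4
  a_6 = 2·4 + 1·4 + -1·1 + 2·-1 = 9
  a_7 = 2·9 + 1·4 + -1·4 + 2·1 = 20
  a_8 = 2·20 + 1·9 + -1·4 + 2·4 = 53
  a_9 = 2·53 + 1·20 + -1·9 + 2·4 = 125
  a_10 = 2·125 + 1·53 + -1·20 + 2·9 = 301
  a_11 = 2·301 + 1·125 + -1·53 + 2·20 = 714
  a_12 = 2·714 + 1·301 + -1·125 + 2·53 = 1710
  a_13 = 2·1710 + 1·714 + -1·301 + 2·125 = 4083
  a_14 = 2·4083 + 1·1710 + -1·714 + 2·301 = 9764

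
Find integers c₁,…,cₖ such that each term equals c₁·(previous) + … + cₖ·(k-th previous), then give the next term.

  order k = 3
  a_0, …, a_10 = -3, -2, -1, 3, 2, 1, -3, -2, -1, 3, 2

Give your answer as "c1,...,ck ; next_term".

0,0,-1 ; 1

  a_3 = 0·-1 + 0·-2 + -1·-3 = 3
  a_4 = 0·3 + 0·-1 + -1·-2 = 2
  a_5 = 0·2 + 0·3 + -1·-1 = 1
  a_6 = 0·1 + 0·2 + -1·3 = -3
  a_7 = 0·-3 + 0·1 + -1·2 = -2
  a_8 = 0·-2 + 0·-3 + -1·1 = -1
  a_9 = 0·-1 + 0·-2 + -1·-3 = 3
  a_10 = 0·3 + 0·-1 + -1·-2 = 2
  a_11 = 0·2 + 0·3 + -1·-1 = 1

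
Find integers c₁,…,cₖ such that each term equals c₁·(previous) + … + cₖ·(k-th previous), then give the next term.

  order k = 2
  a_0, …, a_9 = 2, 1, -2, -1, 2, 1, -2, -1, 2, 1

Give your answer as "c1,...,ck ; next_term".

  a_2 = 0·1 + -1·2 = -2
  a_3 = 0·-2 + -1·1 = -1
  a_4 = 0·-1 + -1·-2 = 2
  a_5 = 0·2 + -1·-1 = 1
  a_6 = 0·1 + -1·2 = -2
  a_7 = 0·-2 + -1·1 = -1
  a_8 = 0·-1 + -1·-2 = 2
  a_9 = 0·2 + -1·-1 = 1
  a_10 = 0·1 + -1·2 = -2

0,-1 ; -2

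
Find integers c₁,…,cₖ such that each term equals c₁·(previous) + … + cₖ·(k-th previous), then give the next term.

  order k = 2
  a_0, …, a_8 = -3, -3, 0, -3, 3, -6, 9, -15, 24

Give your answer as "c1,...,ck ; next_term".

-1,1 ; -39

  a_2 = -1·-3 + 1·-3 = 0
  a_3 = -1·0 + 1·-3 = -3
  a_4 = -1·-3 + 1·0 = 3
  a_5 = -1·3 + 1·-3 = -6
  a_6 = -1·-6 + 1·3 = 9
  a_7 = -1·9 + 1·-6 = -15
  a_8 = -1·-15 + 1·9 = 24
  a_9 = -1·24 + 1·-15 = -39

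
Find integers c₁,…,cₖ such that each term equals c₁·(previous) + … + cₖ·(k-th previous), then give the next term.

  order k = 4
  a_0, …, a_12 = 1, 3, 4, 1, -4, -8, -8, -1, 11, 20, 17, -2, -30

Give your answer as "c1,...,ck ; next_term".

  a_4 = 1·1 + -1·4 + 0·3 + -1·1 = -4
  a_5 = 1·-4 + -1·1 + 0·4 + -1·3 = -8
  a_6 = 1·-8 + -1·-4 + 0·1 + -1·4 = -8
  a_7 = 1·-8 + -1·-8 + 0·-4 + -1·1 = -1
  a_8 = 1·-1 + -1·-8 + 0·-8 + -1·-4 = 11
  a_9 = 1·11 + -1·-1 + 0·-8 + -1·-8 = 20
  a_10 = 1·20 + -1·11 + 0·-1 + -1·-8 = 17
  a_11 = 1·17 + -1·20 + 0·11 + -1·-1 = -2
  a_12 = 1·-2 + -1·17 + 0·20 + -1·11 = -30
  a_13 = 1·-30 + -1·-2 + 0·17 + -1·20 = -48

1,-1,0,-1 ; -48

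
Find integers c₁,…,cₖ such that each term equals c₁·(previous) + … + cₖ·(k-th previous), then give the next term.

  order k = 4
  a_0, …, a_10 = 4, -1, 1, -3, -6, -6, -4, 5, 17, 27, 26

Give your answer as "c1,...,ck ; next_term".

1,0,-1,-1 ; 4

  a_4 = 1·-3 + 0·1 + -1·-1 + -1·4 = -6
  a_5 = 1·-6 + 0·-3 + -1·1 + -1·-1 = -6
  a_6 = 1·-6 + 0·-6 + -1·-3 + -1·1 = -4
  a_7 = 1·-4 + 0·-6 + -1·-6 + -1·-3 = 5
  a_8 = 1·5 + 0·-4 + -1·-6 + -1·-6 = 17
  a_9 = 1·17 + 0·5 + -1·-4 + -1·-6 = 27
  a_10 = 1·27 + 0·17 + -1·5 + -1·-4 = 26
  a_11 = 1·26 + 0·27 + -1·17 + -1·5 = 4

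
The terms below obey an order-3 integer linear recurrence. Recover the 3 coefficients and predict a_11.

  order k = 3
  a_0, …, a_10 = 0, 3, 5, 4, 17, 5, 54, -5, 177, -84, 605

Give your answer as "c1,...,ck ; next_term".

-1,3,2 ; -503

  a_3 = -1·5 + 3·3 + 2·0 = 4
  a_4 = -1·4 + 3·5 + 2·3 = 17
  a_5 = -1·17 + 3·4 + 2·5 = 5
  a_6 = -1·5 + 3·17 + 2·4 = 54
  a_7 = -1·54 + 3·5 + 2·17 = -5
  a_8 = -1·-5 + 3·54 + 2·5 = 177
  a_9 = -1·177 + 3·-5 + 2·54 = -84
  a_10 = -1·-84 + 3·177 + 2·-5 = 605
  a_11 = -1·605 + 3·-84 + 2·177 = -503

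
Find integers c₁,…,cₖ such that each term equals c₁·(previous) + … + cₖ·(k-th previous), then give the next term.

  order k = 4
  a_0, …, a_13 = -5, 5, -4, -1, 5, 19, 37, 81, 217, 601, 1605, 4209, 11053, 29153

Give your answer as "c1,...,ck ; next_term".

3,-2,2,2 ; 76981

  a_4 = 3·-1 + -2·-4 + 2·5 + 2·-5 = 5
  a_5 = 3·5 + -2·-1 + 2·-4 + 2·5 = 19
  a_6 = 3·19 + -2·5 + 2·-1 + 2·-4 = 37
  a_7 = 3·37 + -2·19 + 2·5 + 2·-1 = 81
  a_8 = 3·81 + -2·37 + 2·19 + 2·5 = 217
  a_9 = 3·217 + -2·81 + 2·37 + 2·19 = 601
  a_10 = 3·601 + -2·217 + 2·81 + 2·37 = 1605
  a_11 = 3·1605 + -2·601 + 2·217 + 2·81 = 4209
  a_12 = 3·4209 + -2·1605 + 2·601 + 2·217 = 11053
  a_13 = 3·11053 + -2·4209 + 2·1605 + 2·601 = 29153
  a_14 = 3·29153 + -2·11053 + 2·4209 + 2·1605 = 76981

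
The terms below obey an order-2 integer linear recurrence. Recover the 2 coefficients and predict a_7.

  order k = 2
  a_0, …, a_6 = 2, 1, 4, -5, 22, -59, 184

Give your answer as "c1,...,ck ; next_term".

  a_2 = -2·1 + 3·2 = 4
  a_3 = -2·4 + 3·1 = -5
  a_4 = -2·-5 + 3·4 = 22
  a_5 = -2·22 + 3·-5 = -59
  a_6 = -2·-59 + 3·22 = 184
  a_7 = -2·184 + 3·-59 = -545

-2,3 ; -545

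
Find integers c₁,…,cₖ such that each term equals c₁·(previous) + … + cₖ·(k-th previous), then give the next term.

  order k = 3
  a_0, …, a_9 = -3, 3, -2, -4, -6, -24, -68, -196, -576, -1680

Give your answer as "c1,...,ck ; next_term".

  a_3 = 2·-2 + 2·3 + 2·-3 = -4
  a_4 = 2·-4 + 2·-2 + 2·3 = -6
  a_5 = 2·-6 + 2·-4 + 2·-2 = -24
  a_6 = 2·-24 + 2·-6 + 2·-4 = -68
  a_7 = 2·-68 + 2·-24 + 2·-6 = -196
  a_8 = 2·-196 + 2·-68 + 2·-24 = -576
  a_9 = 2·-576 + 2·-196 + 2·-68 = -1680
  a_10 = 2·-1680 + 2·-576 + 2·-196 = -4904

2,2,2 ; -4904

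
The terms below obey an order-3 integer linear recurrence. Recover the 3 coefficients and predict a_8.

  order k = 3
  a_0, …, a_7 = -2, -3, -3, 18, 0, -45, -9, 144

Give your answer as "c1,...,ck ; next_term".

-1,-3,-3 ; 18

  a_3 = -1·-3 + -3·-3 + -3·-2 = 18
  a_4 = -1·18 + -3·-3 + -3·-3 = 0
  a_5 = -1·0 + -3·18 + -3·-3 = -45
  a_6 = -1·-45 + -3·0 + -3·18 = -9
  a_7 = -1·-9 + -3·-45 + -3·0 = 144
  a_8 = -1·144 + -3·-9 + -3·-45 = 18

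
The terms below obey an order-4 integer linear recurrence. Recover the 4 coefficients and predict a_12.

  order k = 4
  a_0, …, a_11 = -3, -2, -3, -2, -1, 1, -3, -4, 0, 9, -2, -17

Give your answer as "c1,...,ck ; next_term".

  a_4 = 0·-2 + -1·-3 + -1·-2 + 2·-3 = -1
  a_5 = 0·-1 + -1·-2 + -1·-3 + 2·-2 = 1
  a_6 = 0·1 + -1·-1 + -1·-2 + 2·-3 = -3
  a_7 = 0·-3 + -1·1 + -1·-1 + 2·-2 = -4
  a_8 = 0·-4 + -1·-3 + -1·1 + 2·-1 = 0
  a_9 = 0·0 + -1·-4 + -1·-3 + 2·1 = 9
  a_10 = 0·9 + -1·0 + -1·-4 + 2·-3 = -2
  a_11 = 0·-2 + -1·9 + -1·0 + 2·-4 = -17
  a_12 = 0·-17 + -1·-2 + -1·9 + 2·0 = -7

0,-1,-1,2 ; -7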